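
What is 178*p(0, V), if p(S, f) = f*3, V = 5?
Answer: 2670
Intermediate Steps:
p(S, f) = 3*f
178*p(0, V) = 178*(3*5) = 178*15 = 2670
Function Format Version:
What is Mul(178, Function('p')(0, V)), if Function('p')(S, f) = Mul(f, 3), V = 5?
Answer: 2670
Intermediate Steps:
Function('p')(S, f) = Mul(3, f)
Mul(178, Function('p')(0, V)) = Mul(178, Mul(3, 5)) = Mul(178, 15) = 2670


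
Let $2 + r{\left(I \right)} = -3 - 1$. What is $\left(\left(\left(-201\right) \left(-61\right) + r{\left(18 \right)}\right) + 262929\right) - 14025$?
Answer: $261159$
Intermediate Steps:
$r{\left(I \right)} = -6$ ($r{\left(I \right)} = -2 - 4 = -6$)
$\left(\left(\left(-201\right) \left(-61\right) + r{\left(18 \right)}\right) + 262929\right) - 14025 = \left(\left(\left(-201\right) \left(-61\right) - 6\right) + 262929\right) - 14025 = \left(\left(12261 - 6\right) + 262929\right) - 14025 = \left(12255 + 262929\right) - 14025 = 275184 - 14025 = 261159$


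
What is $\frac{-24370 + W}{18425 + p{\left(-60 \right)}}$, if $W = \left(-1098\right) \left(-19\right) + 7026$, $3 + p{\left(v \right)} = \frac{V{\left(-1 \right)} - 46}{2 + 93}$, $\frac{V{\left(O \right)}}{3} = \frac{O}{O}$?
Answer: $\frac{334210}{1750047} \approx 0.19097$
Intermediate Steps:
$V{\left(O \right)} = 3$ ($V{\left(O \right)} = 3 \frac{O}{O} = 3 \cdot 1 = 3$)
$p{\left(v \right)} = - \frac{328}{95}$ ($p{\left(v \right)} = -3 + \frac{3 - 46}{2 + 93} = -3 - \frac{43}{95} = - \frac{328}{95}$)
$W = 27888$ ($W = 20862 + 7026 = 27888$)
$\frac{-24370 + W}{18425 + p{\left(-60 \right)}} = \frac{-24370 + 27888}{18425 - \frac{328}{95}} = \frac{3518}{\frac{1750047}{95}} = 3518 \cdot \frac{95}{1750047} = \frac{334210}{1750047}$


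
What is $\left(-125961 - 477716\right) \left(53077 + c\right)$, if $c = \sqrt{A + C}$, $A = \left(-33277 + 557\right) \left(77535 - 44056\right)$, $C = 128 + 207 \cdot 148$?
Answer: $-32041364129 - 1207354 i \sqrt{273850529} \approx -3.2041 \cdot 10^{10} - 1.998 \cdot 10^{10} i$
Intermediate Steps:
$C = 30764$ ($C = 128 + 30636 = 30764$)
$A = -1095432880$ ($A = \left(-32720\right) 33479 = -1095432880$)
$c = 2 i \sqrt{273850529}$ ($c = \sqrt{-1095432880 + 30764} = \sqrt{-1095402116} = 2 i \sqrt{273850529} \approx 33097.0 i$)
$\left(-125961 - 477716\right) \left(53077 + c\right) = \left(-125961 - 477716\right) \left(53077 + 2 i \sqrt{273850529}\right) = - 603677 \left(53077 + 2 i \sqrt{273850529}\right) = -32041364129 - 1207354 i \sqrt{273850529}$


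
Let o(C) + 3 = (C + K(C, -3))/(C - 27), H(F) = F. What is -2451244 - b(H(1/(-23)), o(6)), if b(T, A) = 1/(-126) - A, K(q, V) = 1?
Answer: -308857163/126 ≈ -2.4512e+6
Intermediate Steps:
o(C) = -3 + (1 + C)/(-27 + C) (o(C) = -3 + (C + 1)/(C - 27) = -3 + (1 + C)/(-27 + C))
b(T, A) = -1/126 - A
-2451244 - b(H(1/(-23)), o(6)) = -2451244 - (-1/126 - 2*(41 - 1*6)/(-27 + 6)) = -2451244 - (-1/126 - 2*(41 - 6)/(-21)) = -2451244 - (-1/126 - 2*(-1)*35/21) = -2451244 - (-1/126 - 1*(-10/3)) = -2451244 - (-1/126 + 10/3) = -2451244 - 1*419/126 = -2451244 - 419/126 = -308857163/126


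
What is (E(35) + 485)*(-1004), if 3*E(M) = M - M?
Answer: -486940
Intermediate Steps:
E(M) = 0 (E(M) = (M - M)/3 = (⅓)*0 = 0)
(E(35) + 485)*(-1004) = (0 + 485)*(-1004) = 485*(-1004) = -486940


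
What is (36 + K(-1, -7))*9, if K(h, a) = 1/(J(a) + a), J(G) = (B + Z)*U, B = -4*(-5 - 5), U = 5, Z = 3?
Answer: 67401/208 ≈ 324.04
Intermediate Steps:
B = 40 (B = -4*(-10) = 40)
J(G) = 215 (J(G) = (40 + 3)*5 = 43*5 = 215)
K(h, a) = 1/(215 + a)
(36 + K(-1, -7))*9 = (36 + 1/(215 - 7))*9 = (36 + 1/208)*9 = (7489/208)*9 = 67401/208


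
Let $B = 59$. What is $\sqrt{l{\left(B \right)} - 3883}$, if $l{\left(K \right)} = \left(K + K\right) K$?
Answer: $\sqrt{3079} \approx 55.489$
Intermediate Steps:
$l{\left(K \right)} = 2 K^{2}$ ($l{\left(K \right)} = 2 K K = 2 K^{2}$)
$\sqrt{l{\left(B \right)} - 3883} = \sqrt{2 \cdot 59^{2} - 3883} = \sqrt{2 \cdot 3481 - 3883} = \sqrt{6962 - 3883} = \sqrt{3079}$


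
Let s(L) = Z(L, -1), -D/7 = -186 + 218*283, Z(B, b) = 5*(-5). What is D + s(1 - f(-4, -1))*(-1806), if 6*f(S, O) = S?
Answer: -385406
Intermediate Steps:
f(S, O) = S/6
Z(B, b) = -25
D = -430556 (D = -7*(-186 + 218*283) = -7*(-186 + 61694) = -7*61508 = -430556)
s(L) = -25
D + s(1 - f(-4, -1))*(-1806) = -430556 - 25*(-1806) = -430556 + 45150 = -385406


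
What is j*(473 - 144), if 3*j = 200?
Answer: 65800/3 ≈ 21933.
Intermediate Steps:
j = 200/3 (j = (1/3)*200 = 200/3 ≈ 66.667)
j*(473 - 144) = 200*(473 - 144)/3 = (200/3)*329 = 65800/3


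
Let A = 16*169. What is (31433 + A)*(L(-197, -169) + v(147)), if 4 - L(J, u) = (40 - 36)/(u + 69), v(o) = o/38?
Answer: 256471281/950 ≈ 2.6997e+5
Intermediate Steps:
v(o) = o/38 (v(o) = o*(1/38) = o/38)
L(J, u) = 4 - 4/(69 + u) (L(J, u) = 4 - (40 - 36)/(u + 69) = 4 - 4/(69 + u))
A = 2704
(31433 + A)*(L(-197, -169) + v(147)) = (31433 + 2704)*(4*(68 - 169)/(69 - 169) + (1/38)*147) = 34137*(4*(-101)/(-100) + 147/38) = 34137*(4*(-1/100)*(-101) + 147/38) = 34137*(101/25 + 147/38) = 34137*(7513/950) = 256471281/950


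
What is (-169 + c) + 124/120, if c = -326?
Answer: -14819/30 ≈ -493.97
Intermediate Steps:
(-169 + c) + 124/120 = (-169 - 326) + 124/120 = -495 + 124*(1/120) = -495 + 31/30 = -14819/30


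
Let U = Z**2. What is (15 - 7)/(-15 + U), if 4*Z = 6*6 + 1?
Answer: 128/1129 ≈ 0.11337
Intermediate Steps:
Z = 37/4 (Z = (6*6 + 1)/4 = (36 + 1)/4 = (1/4)*37 = 37/4 ≈ 9.2500)
U = 1369/16 (U = (37/4)**2 = 1369/16 ≈ 85.563)
(15 - 7)/(-15 + U) = (15 - 7)/(-15 + 1369/16) = 8/(1129/16) = 8*(16/1129) = 128/1129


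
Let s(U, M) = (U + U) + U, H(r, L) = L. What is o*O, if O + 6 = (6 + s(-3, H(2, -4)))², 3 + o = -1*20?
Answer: -69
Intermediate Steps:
s(U, M) = 3*U (s(U, M) = 2*U + U = 3*U)
o = -23 (o = -3 - 1*20 = -3 - 20 = -23)
O = 3 (O = -6 + (6 + 3*(-3))² = -6 + (6 - 9)² = -6 + (-3)² = -6 + 9 = 3)
o*O = -23*3 = -69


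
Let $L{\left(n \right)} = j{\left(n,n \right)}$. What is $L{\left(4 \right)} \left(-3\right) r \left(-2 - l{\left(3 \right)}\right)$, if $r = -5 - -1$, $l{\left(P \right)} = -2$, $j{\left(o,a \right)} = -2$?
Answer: $0$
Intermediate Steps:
$L{\left(n \right)} = -2$
$r = -4$ ($r = -5 + 1 = -4$)
$L{\left(4 \right)} \left(-3\right) r \left(-2 - l{\left(3 \right)}\right) = \left(-2\right) \left(-3\right) \left(- 4 \left(-2 - -2\right)\right) = 6 \left(- 4 \left(-2 + 2\right)\right) = 6 \left(\left(-4\right) 0\right) = 6 \cdot 0 = 0$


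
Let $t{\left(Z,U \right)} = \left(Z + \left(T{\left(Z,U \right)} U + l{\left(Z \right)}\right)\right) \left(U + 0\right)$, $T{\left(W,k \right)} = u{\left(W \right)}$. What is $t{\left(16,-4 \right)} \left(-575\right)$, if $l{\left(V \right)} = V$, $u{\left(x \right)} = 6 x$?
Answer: $-809600$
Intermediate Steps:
$T{\left(W,k \right)} = 6 W$
$t{\left(Z,U \right)} = U \left(2 Z + 6 U Z\right)$ ($t{\left(Z,U \right)} = \left(Z + \left(6 Z U + Z\right)\right) \left(U + 0\right) = \left(Z + \left(6 U Z + Z\right)\right) U = \left(Z + \left(Z + 6 U Z\right)\right) U = \left(2 Z + 6 U Z\right) U = U \left(2 Z + 6 U Z\right)$)
$t{\left(16,-4 \right)} \left(-575\right) = 2 \left(-4\right) 16 \left(1 + 3 \left(-4\right)\right) \left(-575\right) = 2 \left(-4\right) 16 \left(1 - 12\right) \left(-575\right) = 2 \left(-4\right) 16 \left(-11\right) \left(-575\right) = 1408 \left(-575\right) = -809600$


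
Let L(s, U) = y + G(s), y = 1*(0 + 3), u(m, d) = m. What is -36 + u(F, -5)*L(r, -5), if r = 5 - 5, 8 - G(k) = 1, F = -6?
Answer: -96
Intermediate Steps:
G(k) = 7 (G(k) = 8 - 1*1 = 8 - 1 = 7)
y = 3 (y = 1*3 = 3)
r = 0
L(s, U) = 10 (L(s, U) = 3 + 7 = 10)
-36 + u(F, -5)*L(r, -5) = -36 - 6*10 = -36 - 60 = -96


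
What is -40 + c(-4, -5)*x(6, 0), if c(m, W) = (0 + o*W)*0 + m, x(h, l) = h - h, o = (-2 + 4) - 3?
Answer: -40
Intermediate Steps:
o = -1 (o = 2 - 3 = -1)
x(h, l) = 0
c(m, W) = m (c(m, W) = (0 - W)*0 + m = -W*0 + m = 0 + m = m)
-40 + c(-4, -5)*x(6, 0) = -40 - 4*0 = -40 + 0 = -40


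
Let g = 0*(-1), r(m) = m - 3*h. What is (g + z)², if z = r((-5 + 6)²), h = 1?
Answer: 4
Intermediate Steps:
r(m) = -3 + m (r(m) = m - 3*1 = m - 3 = -3 + m)
z = -2 (z = -3 + (-5 + 6)² = -3 + 1² = -3 + 1 = -2)
g = 0
(g + z)² = (0 - 2)² = (-2)² = 4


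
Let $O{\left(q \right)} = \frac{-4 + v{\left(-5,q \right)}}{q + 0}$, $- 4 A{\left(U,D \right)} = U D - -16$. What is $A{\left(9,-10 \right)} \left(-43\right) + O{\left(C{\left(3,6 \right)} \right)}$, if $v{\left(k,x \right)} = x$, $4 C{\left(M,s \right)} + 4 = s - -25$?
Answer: $- \frac{42935}{54} \approx -795.09$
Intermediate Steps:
$A{\left(U,D \right)} = -4 - \frac{D U}{4}$ ($A{\left(U,D \right)} = - \frac{U D - -16}{4} = - \frac{D U + 16}{4} = - \frac{16 + D U}{4} = -4 - \frac{D U}{4}$)
$C{\left(M,s \right)} = \frac{21}{4} + \frac{s}{4}$ ($C{\left(M,s \right)} = -1 + \frac{s - -25}{4} = -1 + \frac{s + 25}{4} = -1 + \frac{25 + s}{4} = -1 + \left(\frac{25}{4} + \frac{s}{4}\right) = \frac{21}{4} + \frac{s}{4}$)
$O{\left(q \right)} = \frac{-4 + q}{q}$ ($O{\left(q \right)} = \frac{-4 + q}{q + 0} = \frac{-4 + q}{q}$)
$A{\left(9,-10 \right)} \left(-43\right) + O{\left(C{\left(3,6 \right)} \right)} = \left(-4 - \left(- \frac{5}{2}\right) 9\right) \left(-43\right) + \frac{-4 + \left(\frac{21}{4} + \frac{1}{4} \cdot 6\right)}{\frac{21}{4} + \frac{1}{4} \cdot 6} = \left(-4 + \frac{45}{2}\right) \left(-43\right) + \frac{-4 + \left(\frac{21}{4} + \frac{3}{2}\right)}{\frac{21}{4} + \frac{3}{2}} = \frac{37}{2} \left(-43\right) + \frac{-4 + \frac{27}{4}}{\frac{27}{4}} = - \frac{1591}{2} + \frac{4}{27} \cdot \frac{11}{4} = - \frac{1591}{2} + \frac{11}{27} = - \frac{42935}{54}$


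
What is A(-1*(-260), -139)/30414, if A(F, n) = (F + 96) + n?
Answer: 217/30414 ≈ 0.0071349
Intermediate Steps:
A(F, n) = 96 + F + n (A(F, n) = (96 + F) + n = 96 + F + n)
A(-1*(-260), -139)/30414 = (96 - 1*(-260) - 139)/30414 = (96 + 260 - 139)*(1/30414) = 217*(1/30414) = 217/30414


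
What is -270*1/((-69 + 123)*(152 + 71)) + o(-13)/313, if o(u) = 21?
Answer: 3118/69799 ≈ 0.044671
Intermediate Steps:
-270*1/((-69 + 123)*(152 + 71)) + o(-13)/313 = -270*1/((-69 + 123)*(152 + 71)) + 21/313 = -270/(54*223) + 21*(1/313) = -270/12042 + 21/313 = -270*1/12042 + 21/313 = -5/223 + 21/313 = 3118/69799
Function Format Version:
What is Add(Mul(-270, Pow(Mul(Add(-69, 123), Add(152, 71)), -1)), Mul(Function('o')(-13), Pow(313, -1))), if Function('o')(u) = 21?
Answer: Rational(3118, 69799) ≈ 0.044671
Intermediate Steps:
Add(Mul(-270, Pow(Mul(Add(-69, 123), Add(152, 71)), -1)), Mul(Function('o')(-13), Pow(313, -1))) = Add(Mul(-270, Pow(Mul(Add(-69, 123), Add(152, 71)), -1)), Mul(21, Pow(313, -1))) = Add(Mul(-270, Pow(Mul(54, 223), -1)), Mul(21, Rational(1, 313))) = Add(Mul(-270, Pow(12042, -1)), Rational(21, 313)) = Add(Mul(-270, Rational(1, 12042)), Rational(21, 313)) = Add(Rational(-5, 223), Rational(21, 313)) = Rational(3118, 69799)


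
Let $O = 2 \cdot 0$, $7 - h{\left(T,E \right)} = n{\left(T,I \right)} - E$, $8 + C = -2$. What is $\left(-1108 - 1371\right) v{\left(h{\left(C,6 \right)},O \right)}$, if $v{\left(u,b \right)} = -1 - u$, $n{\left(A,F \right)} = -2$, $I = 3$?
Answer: $39664$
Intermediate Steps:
$C = -10$ ($C = -8 - 2 = -10$)
$h{\left(T,E \right)} = 9 + E$ ($h{\left(T,E \right)} = 7 - \left(-2 - E\right) = 7 + \left(2 + E\right) = 9 + E$)
$O = 0$
$\left(-1108 - 1371\right) v{\left(h{\left(C,6 \right)},O \right)} = \left(-1108 - 1371\right) \left(-1 - \left(9 + 6\right)\right) = - 2479 \left(-1 - 15\right) = \left(-2479\right) \left(-16\right) = 39664$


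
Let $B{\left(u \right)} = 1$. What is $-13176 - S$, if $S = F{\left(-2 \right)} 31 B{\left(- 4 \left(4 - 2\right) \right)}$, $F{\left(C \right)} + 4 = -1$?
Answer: $-13021$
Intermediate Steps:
$F{\left(C \right)} = -5$ ($F{\left(C \right)} = -4 - 1 = -5$)
$S = -155$ ($S = \left(-5\right) 31 \cdot 1 = \left(-155\right) 1 = -155$)
$-13176 - S = -13176 - -155 = -13176 + 155 = -13021$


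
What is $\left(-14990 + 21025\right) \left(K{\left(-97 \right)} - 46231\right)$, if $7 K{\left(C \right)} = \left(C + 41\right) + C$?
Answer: $- \frac{1953951950}{7} \approx -2.7914 \cdot 10^{8}$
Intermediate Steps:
$K{\left(C \right)} = \frac{41}{7} + \frac{2 C}{7}$ ($K{\left(C \right)} = \frac{\left(C + 41\right) + C}{7} = \frac{\left(41 + C\right) + C}{7} = \frac{41 + 2 C}{7} = \frac{41}{7} + \frac{2 C}{7}$)
$\left(-14990 + 21025\right) \left(K{\left(-97 \right)} - 46231\right) = \left(-14990 + 21025\right) \left(\left(\frac{41}{7} + \frac{2}{7} \left(-97\right)\right) - 46231\right) = 6035 \left(\left(\frac{41}{7} - \frac{194}{7}\right) - 46231\right) = 6035 \left(- \frac{153}{7} - 46231\right) = 6035 \left(- \frac{323770}{7}\right) = - \frac{1953951950}{7}$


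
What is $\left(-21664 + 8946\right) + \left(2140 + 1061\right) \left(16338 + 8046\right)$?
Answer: $78040466$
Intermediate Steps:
$\left(-21664 + 8946\right) + \left(2140 + 1061\right) \left(16338 + 8046\right) = -12718 + 3201 \cdot 24384 = -12718 + 78053184 = 78040466$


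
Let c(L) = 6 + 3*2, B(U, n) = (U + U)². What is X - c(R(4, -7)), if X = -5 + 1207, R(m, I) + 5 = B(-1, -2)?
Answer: 1190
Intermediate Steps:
B(U, n) = 4*U² (B(U, n) = (2*U)² = 4*U²)
R(m, I) = -1 (R(m, I) = -5 + 4*(-1)² = -5 + 4*1 = -5 + 4 = -1)
c(L) = 12 (c(L) = 6 + 6 = 12)
X = 1202
X - c(R(4, -7)) = 1202 - 1*12 = 1202 - 12 = 1190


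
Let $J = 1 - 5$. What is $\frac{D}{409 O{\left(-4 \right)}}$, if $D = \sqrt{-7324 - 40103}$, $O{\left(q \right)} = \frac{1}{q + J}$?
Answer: $- \frac{8 i \sqrt{47427}}{409} \approx - 4.2597 i$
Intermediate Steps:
$J = -4$ ($J = 1 - 5 = -4$)
$O{\left(q \right)} = \frac{1}{-4 + q}$ ($O{\left(q \right)} = \frac{1}{q - 4} = \frac{1}{-4 + q}$)
$D = i \sqrt{47427}$ ($D = \sqrt{-47427} = i \sqrt{47427} \approx 217.78 i$)
$\frac{D}{409 O{\left(-4 \right)}} = \frac{i \sqrt{47427}}{409 \frac{1}{-4 - 4}} = \frac{i \sqrt{47427}}{409 \frac{1}{-8}} = \frac{i \sqrt{47427}}{409 \left(- \frac{1}{8}\right)} = \frac{i \sqrt{47427}}{- \frac{409}{8}} = i \sqrt{47427} \left(- \frac{8}{409}\right) = - \frac{8 i \sqrt{47427}}{409}$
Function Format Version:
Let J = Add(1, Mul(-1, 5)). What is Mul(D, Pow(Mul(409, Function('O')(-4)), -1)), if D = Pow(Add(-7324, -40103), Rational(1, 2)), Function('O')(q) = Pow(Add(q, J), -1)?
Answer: Mul(Rational(-8, 409), I, Pow(47427, Rational(1, 2))) ≈ Mul(-4.2597, I)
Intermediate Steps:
J = -4 (J = Add(1, -5) = -4)
Function('O')(q) = Pow(Add(-4, q), -1) (Function('O')(q) = Pow(Add(q, -4), -1) = Pow(Add(-4, q), -1))
D = Mul(I, Pow(47427, Rational(1, 2))) (D = Pow(-47427, Rational(1, 2)) = Mul(I, Pow(47427, Rational(1, 2))) ≈ Mul(217.78, I))
Mul(D, Pow(Mul(409, Function('O')(-4)), -1)) = Mul(Mul(I, Pow(47427, Rational(1, 2))), Pow(Mul(409, Pow(Add(-4, -4), -1)), -1)) = Mul(Mul(I, Pow(47427, Rational(1, 2))), Pow(Mul(409, Pow(-8, -1)), -1)) = Mul(Mul(I, Pow(47427, Rational(1, 2))), Pow(Mul(409, Rational(-1, 8)), -1)) = Mul(Mul(I, Pow(47427, Rational(1, 2))), Pow(Rational(-409, 8), -1)) = Mul(Mul(I, Pow(47427, Rational(1, 2))), Rational(-8, 409)) = Mul(Rational(-8, 409), I, Pow(47427, Rational(1, 2)))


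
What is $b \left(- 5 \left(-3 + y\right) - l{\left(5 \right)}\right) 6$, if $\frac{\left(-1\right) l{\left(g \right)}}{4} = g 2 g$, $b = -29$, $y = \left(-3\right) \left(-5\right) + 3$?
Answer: $-21750$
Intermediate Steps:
$y = 18$ ($y = 15 + 3 = 18$)
$l{\left(g \right)} = - 8 g^{2}$ ($l{\left(g \right)} = - 4 g 2 g = - 4 \cdot 2 g g = - 4 \cdot 2 g^{2} = - 8 g^{2}$)
$b \left(- 5 \left(-3 + y\right) - l{\left(5 \right)}\right) 6 = - 29 \left(- 5 \left(-3 + 18\right) - - 8 \cdot 5^{2}\right) 6 = - 29 \left(\left(-5\right) 15 - \left(-8\right) 25\right) 6 = - 29 \left(-75 - -200\right) 6 = - 29 \left(-75 + 200\right) 6 = \left(-29\right) 125 \cdot 6 = \left(-3625\right) 6 = -21750$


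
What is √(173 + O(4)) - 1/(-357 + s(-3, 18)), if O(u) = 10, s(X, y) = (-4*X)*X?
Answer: 1/393 + √183 ≈ 13.530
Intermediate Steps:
s(X, y) = -4*X²
√(173 + O(4)) - 1/(-357 + s(-3, 18)) = √(173 + 10) - 1/(-357 - 4*(-3)²) = √183 - 1/(-357 - 4*9) = √183 - 1/(-357 - 36) = √183 - 1/(-393) = √183 - 1*(-1/393) = √183 + 1/393 = 1/393 + √183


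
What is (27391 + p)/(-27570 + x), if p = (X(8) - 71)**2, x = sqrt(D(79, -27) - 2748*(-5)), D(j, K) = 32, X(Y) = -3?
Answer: -453071595/380045564 - 32867*sqrt(3443)/380045564 ≈ -1.1972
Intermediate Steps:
x = 2*sqrt(3443) (x = sqrt(32 - 2748*(-5)) = sqrt(32 + 13740) = sqrt(13772) = 2*sqrt(3443) ≈ 117.35)
p = 5476 (p = (-3 - 71)**2 = (-74)**2 = 5476)
(27391 + p)/(-27570 + x) = (27391 + 5476)/(-27570 + 2*sqrt(3443)) = 32867/(-27570 + 2*sqrt(3443))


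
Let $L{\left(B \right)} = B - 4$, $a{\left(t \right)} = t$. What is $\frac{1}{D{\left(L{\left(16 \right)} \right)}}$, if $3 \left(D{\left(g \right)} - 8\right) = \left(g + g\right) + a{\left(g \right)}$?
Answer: $\frac{1}{20} \approx 0.05$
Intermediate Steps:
$L{\left(B \right)} = -4 + B$
$D{\left(g \right)} = 8 + g$ ($D{\left(g \right)} = 8 + \frac{\left(g + g\right) + g}{3} = 8 + \frac{2 g + g}{3} = 8 + \frac{3 g}{3} = 8 + g$)
$\frac{1}{D{\left(L{\left(16 \right)} \right)}} = \frac{1}{8 + \left(-4 + 16\right)} = \frac{1}{8 + 12} = \frac{1}{20}$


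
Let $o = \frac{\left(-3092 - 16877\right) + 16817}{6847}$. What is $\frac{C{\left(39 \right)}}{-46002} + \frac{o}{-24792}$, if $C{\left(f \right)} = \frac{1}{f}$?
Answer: $\frac{5574373}{309498189858} \approx 1.8011 \cdot 10^{-5}$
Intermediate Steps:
$o = - \frac{3152}{6847}$ ($o = \left(-19969 + 16817\right) \frac{1}{6847} = \left(-3152\right) \frac{1}{6847} = - \frac{3152}{6847} \approx -0.46035$)
$\frac{C{\left(39 \right)}}{-46002} + \frac{o}{-24792} = \frac{1}{39 \left(-46002\right)} - \frac{3152}{6847 \left(-24792\right)} = \frac{1}{39} \left(- \frac{1}{46002}\right) - - \frac{394}{21218853} = - \frac{1}{1794078} + \frac{394}{21218853} = \frac{5574373}{309498189858}$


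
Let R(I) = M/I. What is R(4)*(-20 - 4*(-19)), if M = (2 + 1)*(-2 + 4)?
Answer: 84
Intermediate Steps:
M = 6 (M = 3*2 = 6)
R(I) = 6/I
R(4)*(-20 - 4*(-19)) = (6/4)*(-20 - 4*(-19)) = (6*(1/4))*(-20 + 76) = (3/2)*56 = 84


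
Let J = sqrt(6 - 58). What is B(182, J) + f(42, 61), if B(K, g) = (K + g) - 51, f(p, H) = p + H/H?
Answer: 174 + 2*I*sqrt(13) ≈ 174.0 + 7.2111*I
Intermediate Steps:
f(p, H) = 1 + p (f(p, H) = p + 1 = 1 + p)
J = 2*I*sqrt(13) (J = sqrt(-52) = 2*I*sqrt(13) ≈ 7.2111*I)
B(K, g) = -51 + K + g
B(182, J) + f(42, 61) = (-51 + 182 + 2*I*sqrt(13)) + (1 + 42) = (131 + 2*I*sqrt(13)) + 43 = 174 + 2*I*sqrt(13)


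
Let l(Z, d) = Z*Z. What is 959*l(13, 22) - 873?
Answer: 161198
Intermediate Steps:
l(Z, d) = Z**2
959*l(13, 22) - 873 = 959*13**2 - 873 = 959*169 - 873 = 162071 - 873 = 161198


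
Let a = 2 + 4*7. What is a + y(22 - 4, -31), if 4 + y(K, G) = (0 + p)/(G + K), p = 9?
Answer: 329/13 ≈ 25.308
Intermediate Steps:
y(K, G) = -4 + 9/(G + K) (y(K, G) = -4 + (0 + 9)/(G + K) = -4 + 9/(G + K))
a = 30 (a = 2 + 28 = 30)
a + y(22 - 4, -31) = 30 + (9 - 4*(-31) - 4*(22 - 4))/(-31 + (22 - 4)) = 30 + (9 + 124 - 4*18)/(-31 + 18) = 30 + (9 + 124 - 72)/(-13) = 30 - 1/13*61 = 30 - 61/13 = 329/13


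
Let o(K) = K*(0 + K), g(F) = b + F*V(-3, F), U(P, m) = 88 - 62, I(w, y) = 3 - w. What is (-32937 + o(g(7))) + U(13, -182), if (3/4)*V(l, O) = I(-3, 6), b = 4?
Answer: -29311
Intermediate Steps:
V(l, O) = 8 (V(l, O) = 4*(3 - 1*(-3))/3 = 4*(3 + 3)/3 = (4/3)*6 = 8)
U(P, m) = 26
g(F) = 4 + 8*F (g(F) = 4 + F*8 = 4 + 8*F)
o(K) = K**2 (o(K) = K*K = K**2)
(-32937 + o(g(7))) + U(13, -182) = (-32937 + (4 + 8*7)**2) + 26 = (-32937 + (4 + 56)**2) + 26 = (-32937 + 60**2) + 26 = (-32937 + 3600) + 26 = -29337 + 26 = -29311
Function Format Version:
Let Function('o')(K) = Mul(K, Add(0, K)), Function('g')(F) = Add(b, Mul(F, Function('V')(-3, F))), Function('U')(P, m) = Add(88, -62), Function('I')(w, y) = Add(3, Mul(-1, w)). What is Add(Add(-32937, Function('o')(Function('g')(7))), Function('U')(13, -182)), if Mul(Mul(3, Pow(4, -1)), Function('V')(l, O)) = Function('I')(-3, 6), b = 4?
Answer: -29311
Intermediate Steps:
Function('V')(l, O) = 8 (Function('V')(l, O) = Mul(Rational(4, 3), Add(3, Mul(-1, -3))) = Mul(Rational(4, 3), Add(3, 3)) = Mul(Rational(4, 3), 6) = 8)
Function('U')(P, m) = 26
Function('g')(F) = Add(4, Mul(8, F)) (Function('g')(F) = Add(4, Mul(F, 8)) = Add(4, Mul(8, F)))
Function('o')(K) = Pow(K, 2) (Function('o')(K) = Mul(K, K) = Pow(K, 2))
Add(Add(-32937, Function('o')(Function('g')(7))), Function('U')(13, -182)) = Add(Add(-32937, Pow(Add(4, Mul(8, 7)), 2)), 26) = Add(Add(-32937, Pow(Add(4, 56), 2)), 26) = Add(Add(-32937, Pow(60, 2)), 26) = Add(Add(-32937, 3600), 26) = Add(-29337, 26) = -29311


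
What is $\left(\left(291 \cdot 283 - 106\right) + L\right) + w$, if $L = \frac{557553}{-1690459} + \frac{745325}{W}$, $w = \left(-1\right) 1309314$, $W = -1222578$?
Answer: $- \frac{362286196744260149}{295245426186} \approx -1.2271 \cdot 10^{6}$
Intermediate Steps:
$w = -1309314$
$L = - \frac{277370483687}{295245426186}$ ($L = \frac{557553}{-1690459} + \frac{745325}{-1222578} = 557553 \left(- \frac{1}{1690459}\right) + 745325 \left(- \frac{1}{1222578}\right) = - \frac{557553}{1690459} - \frac{106475}{174654} = - \frac{277370483687}{295245426186} \approx -0.93946$)
$\left(\left(291 \cdot 283 - 106\right) + L\right) + w = \left(\left(291 \cdot 283 - 106\right) - \frac{277370483687}{295245426186}\right) - 1309314 = \left(\left(82353 - 106\right) - \frac{277370483687}{295245426186}\right) - 1309314 = \left(82247 - \frac{277370483687}{295245426186}\right) - 1309314 = \frac{24282773197036255}{295245426186} - 1309314 = - \frac{362286196744260149}{295245426186}$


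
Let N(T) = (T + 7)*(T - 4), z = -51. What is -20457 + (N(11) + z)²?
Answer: -14832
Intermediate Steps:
N(T) = (-4 + T)*(7 + T) (N(T) = (7 + T)*(-4 + T) = (-4 + T)*(7 + T))
-20457 + (N(11) + z)² = -20457 + ((-28 + 11² + 3*11) - 51)² = -20457 + ((-28 + 121 + 33) - 51)² = -20457 + (126 - 51)² = -20457 + 75² = -20457 + 5625 = -14832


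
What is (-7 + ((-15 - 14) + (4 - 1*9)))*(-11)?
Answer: 451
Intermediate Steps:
(-7 + ((-15 - 14) + (4 - 1*9)))*(-11) = (-7 + (-29 + (4 - 9)))*(-11) = (-7 + (-29 - 5))*(-11) = (-7 - 34)*(-11) = -41*(-11) = 451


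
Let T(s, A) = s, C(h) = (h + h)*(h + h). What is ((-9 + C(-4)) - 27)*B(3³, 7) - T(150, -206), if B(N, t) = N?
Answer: 606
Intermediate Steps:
C(h) = 4*h² (C(h) = (2*h)*(2*h) = 4*h²)
((-9 + C(-4)) - 27)*B(3³, 7) - T(150, -206) = ((-9 + 4*(-4)²) - 27)*3³ - 1*150 = ((-9 + 4*16) - 27)*27 - 150 = ((-9 + 64) - 27)*27 - 150 = (55 - 27)*27 - 150 = 28*27 - 150 = 756 - 150 = 606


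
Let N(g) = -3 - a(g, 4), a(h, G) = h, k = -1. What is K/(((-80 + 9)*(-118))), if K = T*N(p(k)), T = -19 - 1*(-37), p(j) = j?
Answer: -18/4189 ≈ -0.0042970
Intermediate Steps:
N(g) = -3 - g
T = 18 (T = -19 + 37 = 18)
K = -36 (K = 18*(-3 - 1*(-1)) = 18*(-3 + 1) = 18*(-2) = -36)
K/(((-80 + 9)*(-118))) = -36*(-1/(118*(-80 + 9))) = -36/((-71*(-118))) = -36/8378 = -36*1/8378 = -18/4189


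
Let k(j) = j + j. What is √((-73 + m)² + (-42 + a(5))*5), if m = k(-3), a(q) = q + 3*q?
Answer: √6131 ≈ 78.301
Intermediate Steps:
k(j) = 2*j
a(q) = 4*q
m = -6 (m = 2*(-3) = -6)
√((-73 + m)² + (-42 + a(5))*5) = √((-73 - 6)² + (-42 + 4*5)*5) = √((-79)² + (-42 + 20)*5) = √(6241 - 22*5) = √(6241 - 110) = √6131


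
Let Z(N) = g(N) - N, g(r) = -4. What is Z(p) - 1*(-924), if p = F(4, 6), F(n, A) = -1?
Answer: 921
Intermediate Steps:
p = -1
Z(N) = -4 - N
Z(p) - 1*(-924) = (-4 - 1*(-1)) - 1*(-924) = (-4 + 1) + 924 = -3 + 924 = 921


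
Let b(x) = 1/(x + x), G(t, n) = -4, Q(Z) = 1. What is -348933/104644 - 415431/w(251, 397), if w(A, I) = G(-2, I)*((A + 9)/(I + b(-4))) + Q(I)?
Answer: 9201530180361/35892892 ≈ 2.5636e+5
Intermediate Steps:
b(x) = 1/(2*x)
w(A, I) = 1 - 4*(9 + A)/(-1/8 + I) (w(A, I) = -4*(A + 9)/(I + (1/2)/(-4)) + 1 = -4*(9 + A)/(I + (1/2)*(-1/4)) + 1 = -4*(9 + A)/(I - 1/8) + 1 = -4*(9 + A)/(-1/8 + I) + 1 = 1 - 4*(9 + A)/(-1/8 + I))
-348933/104644 - 415431/w(251, 397) = -348933/104644 - 415431*(-1 + 8*397)/(-289 - 32*251 + 8*397) = -348933*1/104644 - 415431*(-1 + 3176)/(-289 - 8032 + 3176) = -348933/104644 - 415431/(-5145/3175) = -348933/104644 - 415431/((1/3175)*(-5145)) = -348933/104644 - 415431/(-1029/635) = -348933/104644 - 415431*(-635/1029) = -348933/104644 + 87932895/343 = 9201530180361/35892892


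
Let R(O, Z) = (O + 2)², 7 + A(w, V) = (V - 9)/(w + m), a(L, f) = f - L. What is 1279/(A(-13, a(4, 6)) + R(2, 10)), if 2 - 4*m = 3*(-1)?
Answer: 60113/451 ≈ 133.29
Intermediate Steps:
m = 5/4 (m = ½ - 3*(-1)/4 = ½ - ¼*(-3) = ½ + ¾ = 5/4 ≈ 1.2500)
A(w, V) = -7 + (-9 + V)/(5/4 + w) (A(w, V) = -7 + (V - 9)/(w + 5/4) = -7 + (-9 + V)/(5/4 + w))
R(O, Z) = (2 + O)²
1279/(A(-13, a(4, 6)) + R(2, 10)) = 1279/((-71 - 28*(-13) + 4*(6 - 1*4))/(5 + 4*(-13)) + (2 + 2)²) = 1279/((-71 + 364 + 4*(6 - 4))/(5 - 52) + 4²) = 1279/((-71 + 364 + 4*2)/(-47) + 16) = 1279/(-(-71 + 364 + 8)/47 + 16) = 1279/(-1/47*301 + 16) = 1279/(-301/47 + 16) = 1279/(451/47) = (47/451)*1279 = 60113/451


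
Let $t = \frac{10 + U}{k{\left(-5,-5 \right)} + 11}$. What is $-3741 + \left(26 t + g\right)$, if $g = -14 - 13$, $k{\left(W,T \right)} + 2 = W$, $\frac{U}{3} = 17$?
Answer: $- \frac{6743}{2} \approx -3371.5$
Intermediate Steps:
$U = 51$ ($U = 3 \cdot 17 = 51$)
$k{\left(W,T \right)} = -2 + W$
$g = -27$ ($g = -14 - 13 = -27$)
$t = \frac{61}{4}$ ($t = \frac{10 + 51}{\left(-2 - 5\right) + 11} = \frac{61}{-7 + 11} = \frac{61}{4} \approx 15.25$)
$-3741 + \left(26 t + g\right) = -3741 + \left(26 \cdot \frac{61}{4} - 27\right) = -3741 + \left(\frac{793}{2} - 27\right) = -3741 + \frac{739}{2} = - \frac{6743}{2}$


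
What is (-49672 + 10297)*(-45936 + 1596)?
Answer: 1745887500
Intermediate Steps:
(-49672 + 10297)*(-45936 + 1596) = -39375*(-44340) = 1745887500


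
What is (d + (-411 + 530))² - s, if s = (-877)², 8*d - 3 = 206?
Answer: -47876335/64 ≈ -7.4807e+5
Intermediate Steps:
d = 209/8 (d = 3/8 + (⅛)*206 = 3/8 + 103/4 = 209/8 ≈ 26.125)
s = 769129
(d + (-411 + 530))² - s = (209/8 + (-411 + 530))² - 1*769129 = (209/8 + 119)² - 769129 = (1161/8)² - 769129 = 1347921/64 - 769129 = -47876335/64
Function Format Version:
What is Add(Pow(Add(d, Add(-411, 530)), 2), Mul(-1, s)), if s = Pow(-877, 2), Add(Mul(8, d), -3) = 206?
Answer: Rational(-47876335, 64) ≈ -7.4807e+5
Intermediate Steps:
d = Rational(209, 8) (d = Add(Rational(3, 8), Mul(Rational(1, 8), 206)) = Add(Rational(3, 8), Rational(103, 4)) = Rational(209, 8) ≈ 26.125)
s = 769129
Add(Pow(Add(d, Add(-411, 530)), 2), Mul(-1, s)) = Add(Pow(Add(Rational(209, 8), Add(-411, 530)), 2), Mul(-1, 769129)) = Add(Pow(Add(Rational(209, 8), 119), 2), -769129) = Add(Pow(Rational(1161, 8), 2), -769129) = Add(Rational(1347921, 64), -769129) = Rational(-47876335, 64)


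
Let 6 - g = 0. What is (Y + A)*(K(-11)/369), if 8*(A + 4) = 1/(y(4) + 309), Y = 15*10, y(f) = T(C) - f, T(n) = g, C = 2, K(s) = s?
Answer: -443971/102008 ≈ -4.3523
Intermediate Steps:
g = 6 (g = 6 - 1*0 = 6 + 0 = 6)
T(n) = 6
y(f) = 6 - f
Y = 150
A = -9951/2488 (A = -4 + 1/(8*((6 - 1*4) + 309)) = -4 + 1/(8*((6 - 4) + 309)) = -4 + 1/(8*(2 + 309)) = -4 + (⅛)/311 = -4 + (⅛)*(1/311) = -4 + 1/2488 = -9951/2488 ≈ -3.9996)
(Y + A)*(K(-11)/369) = (150 - 9951/2488)*(-11/369) = 363249*(-11*1/369)/2488 = (363249/2488)*(-11/369) = -443971/102008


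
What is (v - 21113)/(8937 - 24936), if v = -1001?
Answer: 22114/15999 ≈ 1.3822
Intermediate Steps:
(v - 21113)/(8937 - 24936) = (-1001 - 21113)/(8937 - 24936) = -22114/(-15999) = -22114*(-1/15999) = 22114/15999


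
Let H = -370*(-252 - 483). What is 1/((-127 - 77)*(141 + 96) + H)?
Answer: 1/223602 ≈ 4.4722e-6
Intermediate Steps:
H = 271950 (H = -370*(-735) = 271950)
1/((-127 - 77)*(141 + 96) + H) = 1/((-127 - 77)*(141 + 96) + 271950) = 1/(-204*237 + 271950) = 1/(-48348 + 271950) = 1/223602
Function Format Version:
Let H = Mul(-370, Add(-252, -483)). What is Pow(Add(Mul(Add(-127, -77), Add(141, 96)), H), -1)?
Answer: Rational(1, 223602) ≈ 4.4722e-6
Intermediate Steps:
H = 271950 (H = Mul(-370, -735) = 271950)
Pow(Add(Mul(Add(-127, -77), Add(141, 96)), H), -1) = Pow(Add(Mul(Add(-127, -77), Add(141, 96)), 271950), -1) = Pow(Add(Mul(-204, 237), 271950), -1) = Pow(Add(-48348, 271950), -1) = Pow(223602, -1) = Rational(1, 223602)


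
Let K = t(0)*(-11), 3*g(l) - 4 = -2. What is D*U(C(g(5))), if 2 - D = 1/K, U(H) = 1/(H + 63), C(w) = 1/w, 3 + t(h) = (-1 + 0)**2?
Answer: 1/33 ≈ 0.030303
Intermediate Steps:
t(h) = -2 (t(h) = -3 + (-1 + 0)**2 = -3 + (-1)**2 = -3 + 1 = -2)
g(l) = 2/3 (g(l) = 4/3 + (1/3)*(-2) = 4/3 - 2/3 = 2/3)
K = 22 (K = -2*(-11) = 22)
U(H) = 1/(63 + H)
D = 43/22 (D = 2 - 1/22 = 43/22 ≈ 1.9545)
D*U(C(g(5))) = 43/(22*(63 + 1/(2/3))) = 43/(22*(63 + 3/2)) = 43/(22*(129/2)) = (43/22)*(2/129) = 1/33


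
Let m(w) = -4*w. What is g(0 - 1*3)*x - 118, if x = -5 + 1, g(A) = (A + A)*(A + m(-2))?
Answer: 2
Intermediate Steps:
g(A) = 2*A*(8 + A) (g(A) = (A + A)*(A - 4*(-2)) = (2*A)*(A + 8) = (2*A)*(8 + A) = 2*A*(8 + A))
x = -4
g(0 - 1*3)*x - 118 = (2*(0 - 1*3)*(8 + (0 - 1*3)))*(-4) - 118 = (2*(0 - 3)*(8 + (0 - 3)))*(-4) - 118 = (2*(-3)*(8 - 3))*(-4) - 118 = (2*(-3)*5)*(-4) - 118 = -30*(-4) - 118 = 120 - 118 = 2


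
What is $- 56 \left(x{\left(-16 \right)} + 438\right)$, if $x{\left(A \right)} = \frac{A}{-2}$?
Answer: $-24976$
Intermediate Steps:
$x{\left(A \right)} = - \frac{A}{2}$ ($x{\left(A \right)} = A \left(- \frac{1}{2}\right) = - \frac{A}{2}$)
$- 56 \left(x{\left(-16 \right)} + 438\right) = - 56 \left(\left(- \frac{1}{2}\right) \left(-16\right) + 438\right) = - 56 \left(8 + 438\right) = \left(-56\right) 446 = -24976$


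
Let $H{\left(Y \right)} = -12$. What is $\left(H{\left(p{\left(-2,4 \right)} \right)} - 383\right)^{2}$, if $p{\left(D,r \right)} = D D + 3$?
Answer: $156025$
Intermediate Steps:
$p{\left(D,r \right)} = 3 + D^{2}$ ($p{\left(D,r \right)} = D^{2} + 3 = 3 + D^{2}$)
$\left(H{\left(p{\left(-2,4 \right)} \right)} - 383\right)^{2} = \left(-12 - 383\right)^{2} = \left(-395\right)^{2} = 156025$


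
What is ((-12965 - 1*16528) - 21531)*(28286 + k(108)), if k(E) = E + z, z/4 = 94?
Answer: -1467960480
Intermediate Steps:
z = 376 (z = 4*94 = 376)
k(E) = 376 + E (k(E) = E + 376 = 376 + E)
((-12965 - 1*16528) - 21531)*(28286 + k(108)) = ((-12965 - 1*16528) - 21531)*(28286 + (376 + 108)) = ((-12965 - 16528) - 21531)*(28286 + 484) = (-29493 - 21531)*28770 = -51024*28770 = -1467960480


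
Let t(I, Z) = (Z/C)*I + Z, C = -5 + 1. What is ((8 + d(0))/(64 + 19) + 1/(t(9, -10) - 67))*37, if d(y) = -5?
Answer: 5957/9047 ≈ 0.65845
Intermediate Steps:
C = -4
t(I, Z) = Z - I*Z/4 (t(I, Z) = (Z/(-4))*I + Z = (Z*(-1/4))*I + Z = (-Z/4)*I + Z = -I*Z/4 + Z = Z - I*Z/4)
((8 + d(0))/(64 + 19) + 1/(t(9, -10) - 67))*37 = ((8 - 5)/(64 + 19) + 1/((1/4)*(-10)*(4 - 1*9) - 67))*37 = (3/83 + 1/((1/4)*(-10)*(4 - 9) - 67))*37 = (3*(1/83) + 1/((1/4)*(-10)*(-5) - 67))*37 = (3/83 + 1/(25/2 - 67))*37 = (3/83 + 1/(-109/2))*37 = (3/83 - 2/109)*37 = (161/9047)*37 = 5957/9047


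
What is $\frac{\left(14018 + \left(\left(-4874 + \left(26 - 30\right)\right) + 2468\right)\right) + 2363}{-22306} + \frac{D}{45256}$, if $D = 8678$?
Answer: $- \frac{109675027}{252370084} \approx -0.43458$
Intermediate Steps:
$\frac{\left(14018 + \left(\left(-4874 + \left(26 - 30\right)\right) + 2468\right)\right) + 2363}{-22306} + \frac{D}{45256} = \frac{\left(14018 + \left(\left(-4874 + \left(26 - 30\right)\right) + 2468\right)\right) + 2363}{-22306} + \frac{8678}{45256} = \left(\left(14018 + \left(\left(-4874 + \left(26 - 30\right)\right) + 2468\right)\right) + 2363\right) \left(- \frac{1}{22306}\right) + 8678 \cdot \frac{1}{45256} = \left(\left(14018 + \left(\left(-4874 - 4\right) + 2468\right)\right) + 2363\right) \left(- \frac{1}{22306}\right) + \frac{4339}{22628} = \left(\left(14018 + \left(-4878 + 2468\right)\right) + 2363\right) \left(- \frac{1}{22306}\right) + \frac{4339}{22628} = \left(\left(14018 - 2410\right) + 2363\right) \left(- \frac{1}{22306}\right) + \frac{4339}{22628} = \left(11608 + 2363\right) \left(- \frac{1}{22306}\right) + \frac{4339}{22628} = 13971 \left(- \frac{1}{22306}\right) + \frac{4339}{22628} = - \frac{13971}{22306} + \frac{4339}{22628} = - \frac{109675027}{252370084}$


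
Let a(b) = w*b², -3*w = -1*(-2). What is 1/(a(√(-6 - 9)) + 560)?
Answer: 1/570 ≈ 0.0017544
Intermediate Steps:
w = -⅔ (w = -(-1)*(-2)/3 = -⅓*2 = -⅔ ≈ -0.66667)
a(b) = -2*b²/3
1/(a(√(-6 - 9)) + 560) = 1/(-2*(√(-6 - 9))²/3 + 560) = 1/(-2*(√(-15))²/3 + 560) = 1/(-2*(I*√15)²/3 + 560) = 1/(-⅔*(-15) + 560) = 1/(10 + 560) = 1/570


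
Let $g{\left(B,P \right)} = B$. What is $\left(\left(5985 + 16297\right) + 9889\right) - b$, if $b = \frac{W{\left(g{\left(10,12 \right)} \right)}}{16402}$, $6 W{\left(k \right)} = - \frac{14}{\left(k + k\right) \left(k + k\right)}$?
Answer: $\frac{633202490407}{19682400} \approx 32171.0$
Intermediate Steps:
$W{\left(k \right)} = - \frac{7}{12 k^{2}}$ ($W{\left(k \right)} = \frac{\left(-14\right) \frac{1}{\left(k + k\right) \left(k + k\right)}}{6} = \frac{\left(-14\right) \frac{1}{2 k 2 k}}{6} = \frac{\left(-14\right) \frac{1}{4 k^{2}}}{6} = \frac{\left(- \frac{7}{2}\right) \frac{1}{k^{2}}}{6} = - \frac{7}{12 k^{2}}$)
$b = - \frac{7}{19682400}$ ($b = \frac{\left(- \frac{7}{12}\right) \frac{1}{100}}{16402} = \left(- \frac{7}{12}\right) \frac{1}{100} \cdot \frac{1}{16402} = \left(- \frac{7}{1200}\right) \frac{1}{16402} = - \frac{7}{19682400} \approx -3.5565 \cdot 10^{-7}$)
$\left(\left(5985 + 16297\right) + 9889\right) - b = \left(\left(5985 + 16297\right) + 9889\right) - - \frac{7}{19682400} = \left(22282 + 9889\right) + \frac{7}{19682400} = 32171 + \frac{7}{19682400} = \frac{633202490407}{19682400}$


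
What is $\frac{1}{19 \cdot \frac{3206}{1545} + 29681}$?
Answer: $\frac{1545}{45918059} \approx 3.3647 \cdot 10^{-5}$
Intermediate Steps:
$\frac{1}{19 \cdot \frac{3206}{1545} + 29681} = \frac{1}{\frac{60914}{1545} + 29681} = \frac{1}{\frac{45918059}{1545}} = \frac{1545}{45918059}$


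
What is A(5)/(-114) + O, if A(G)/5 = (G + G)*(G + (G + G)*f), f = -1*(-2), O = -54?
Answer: -3703/57 ≈ -64.965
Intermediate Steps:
f = 2
A(G) = 50*G**2 (A(G) = 5*((G + G)*(G + (G + G)*2)) = 5*((2*G)*(G + (2*G)*2)) = 5*((2*G)*(G + 4*G)) = 5*((2*G)*(5*G)) = 5*(10*G**2) = 50*G**2)
A(5)/(-114) + O = (50*5**2)/(-114) - 54 = -25*25/57 - 54 = -1/114*1250 - 54 = -625/57 - 54 = -3703/57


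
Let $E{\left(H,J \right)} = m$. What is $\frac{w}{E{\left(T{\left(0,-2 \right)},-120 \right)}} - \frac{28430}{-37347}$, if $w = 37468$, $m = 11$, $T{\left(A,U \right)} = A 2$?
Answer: $\frac{1399630126}{410817} \approx 3406.9$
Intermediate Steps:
$T{\left(A,U \right)} = 2 A$
$E{\left(H,J \right)} = 11$
$\frac{w}{E{\left(T{\left(0,-2 \right)},-120 \right)}} - \frac{28430}{-37347} = \frac{37468}{11} - \frac{28430}{-37347} = 37468 \cdot \frac{1}{11} - - \frac{28430}{37347} = \frac{37468}{11} + \frac{28430}{37347} = \frac{1399630126}{410817}$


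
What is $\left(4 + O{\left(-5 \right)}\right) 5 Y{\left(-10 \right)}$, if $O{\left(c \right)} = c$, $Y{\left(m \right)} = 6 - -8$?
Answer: $-70$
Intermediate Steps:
$Y{\left(m \right)} = 14$ ($Y{\left(m \right)} = 6 + 8 = 14$)
$\left(4 + O{\left(-5 \right)}\right) 5 Y{\left(-10 \right)} = \left(4 - 5\right) 5 \cdot 14 = \left(-1\right) 5 \cdot 14 = \left(-5\right) 14 = -70$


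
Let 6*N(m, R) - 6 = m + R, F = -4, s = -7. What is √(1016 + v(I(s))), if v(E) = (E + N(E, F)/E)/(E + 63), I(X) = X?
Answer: √7168029/84 ≈ 31.873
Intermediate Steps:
N(m, R) = 1 + R/6 + m/6 (N(m, R) = 1 + (m + R)/6 = 1 + (R + m)/6 = 1 + (R/6 + m/6) = 1 + R/6 + m/6)
v(E) = (E + (⅓ + E/6)/E)/(63 + E) (v(E) = (E + (1 + (⅙)*(-4) + E/6)/E)/(E + 63) = (E + (1 - ⅔ + E/6)/E)/(63 + E) = (E + (⅓ + E/6)/E)/(63 + E))
√(1016 + v(I(s))) = √(1016 + (⅙)*(2 - 7 + 6*(-7)²)/(-7*(63 - 7))) = √(1016 + (⅙)*(-⅐)*(2 - 7 + 6*49)/56) = √(1016 + (⅙)*(-⅐)*(1/56)*(2 - 7 + 294)) = √(1016 + (⅙)*(-⅐)*(1/56)*289) = √(1016 - 289/2352) = √(2389343/2352) = √7168029/84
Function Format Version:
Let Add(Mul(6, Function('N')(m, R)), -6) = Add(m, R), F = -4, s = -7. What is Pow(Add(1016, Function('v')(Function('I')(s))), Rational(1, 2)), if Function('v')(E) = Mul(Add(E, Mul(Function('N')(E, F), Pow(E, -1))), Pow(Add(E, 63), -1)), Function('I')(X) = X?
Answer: Mul(Rational(1, 84), Pow(7168029, Rational(1, 2))) ≈ 31.873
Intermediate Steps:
Function('N')(m, R) = Add(1, Mul(Rational(1, 6), R), Mul(Rational(1, 6), m)) (Function('N')(m, R) = Add(1, Mul(Rational(1, 6), Add(m, R))) = Add(1, Mul(Rational(1, 6), Add(R, m))) = Add(1, Add(Mul(Rational(1, 6), R), Mul(Rational(1, 6), m))) = Add(1, Mul(Rational(1, 6), R), Mul(Rational(1, 6), m)))
Function('v')(E) = Mul(Pow(Add(63, E), -1), Add(E, Mul(Pow(E, -1), Add(Rational(1, 3), Mul(Rational(1, 6), E))))) (Function('v')(E) = Mul(Add(E, Mul(Add(1, Mul(Rational(1, 6), -4), Mul(Rational(1, 6), E)), Pow(E, -1))), Pow(Add(E, 63), -1)) = Mul(Add(E, Mul(Add(1, Rational(-2, 3), Mul(Rational(1, 6), E)), Pow(E, -1))), Pow(Add(63, E), -1)) = Mul(Add(E, Mul(Add(Rational(1, 3), Mul(Rational(1, 6), E)), Pow(E, -1))), Pow(Add(63, E), -1)) = Mul(Add(E, Mul(Pow(E, -1), Add(Rational(1, 3), Mul(Rational(1, 6), E)))), Pow(Add(63, E), -1)) = Mul(Pow(Add(63, E), -1), Add(E, Mul(Pow(E, -1), Add(Rational(1, 3), Mul(Rational(1, 6), E))))))
Pow(Add(1016, Function('v')(Function('I')(s))), Rational(1, 2)) = Pow(Add(1016, Mul(Rational(1, 6), Pow(-7, -1), Pow(Add(63, -7), -1), Add(2, -7, Mul(6, Pow(-7, 2))))), Rational(1, 2)) = Pow(Add(1016, Mul(Rational(1, 6), Rational(-1, 7), Pow(56, -1), Add(2, -7, Mul(6, 49)))), Rational(1, 2)) = Pow(Add(1016, Mul(Rational(1, 6), Rational(-1, 7), Rational(1, 56), Add(2, -7, 294))), Rational(1, 2)) = Pow(Add(1016, Mul(Rational(1, 6), Rational(-1, 7), Rational(1, 56), 289)), Rational(1, 2)) = Pow(Add(1016, Rational(-289, 2352)), Rational(1, 2)) = Pow(Rational(2389343, 2352), Rational(1, 2)) = Mul(Rational(1, 84), Pow(7168029, Rational(1, 2)))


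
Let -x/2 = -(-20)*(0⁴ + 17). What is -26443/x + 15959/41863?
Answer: 1117835429/28466840 ≈ 39.268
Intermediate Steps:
x = -680 (x = -(-2)*(-20*(0⁴ + 17)) = -(-2)*(-20*(0 + 17)) = -(-2)*(-20*17) = -(-2)*(-340) = -2*340 = -680)
-26443/x + 15959/41863 = -26443/(-680) + 15959/41863 = -26443*(-1/680) + 15959*(1/41863) = 26443/680 + 15959/41863 = 1117835429/28466840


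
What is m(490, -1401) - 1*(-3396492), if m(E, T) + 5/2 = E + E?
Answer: 6794939/2 ≈ 3.3975e+6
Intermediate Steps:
m(E, T) = -5/2 + 2*E (m(E, T) = -5/2 + (E + E) = -5/2 + 2*E)
m(490, -1401) - 1*(-3396492) = (-5/2 + 2*490) - 1*(-3396492) = (-5/2 + 980) + 3396492 = 1955/2 + 3396492 = 6794939/2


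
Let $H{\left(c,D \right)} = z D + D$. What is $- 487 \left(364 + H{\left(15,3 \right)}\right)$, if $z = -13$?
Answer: $-159736$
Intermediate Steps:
$H{\left(c,D \right)} = - 12 D$ ($H{\left(c,D \right)} = - 13 D + D = - 12 D$)
$- 487 \left(364 + H{\left(15,3 \right)}\right) = - 487 \left(364 - 36\right) = \left(-487\right) 328 = -159736$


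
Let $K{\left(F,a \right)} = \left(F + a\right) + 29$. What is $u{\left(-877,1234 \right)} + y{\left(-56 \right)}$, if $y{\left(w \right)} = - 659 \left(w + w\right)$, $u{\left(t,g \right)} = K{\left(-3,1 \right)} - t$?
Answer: $74712$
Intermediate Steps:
$K{\left(F,a \right)} = 29 + F + a$
$u{\left(t,g \right)} = 27 - t$ ($u{\left(t,g \right)} = \left(29 - 3 + 1\right) - t = 27 - t$)
$y{\left(w \right)} = - 1318 w$ ($y{\left(w \right)} = - 659 \cdot 2 w = - 1318 w$)
$u{\left(-877,1234 \right)} + y{\left(-56 \right)} = \left(27 - -877\right) - -73808 = \left(27 + 877\right) + 73808 = 904 + 73808 = 74712$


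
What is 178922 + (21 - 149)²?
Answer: 195306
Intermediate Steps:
178922 + (21 - 149)² = 178922 + (-128)² = 178922 + 16384 = 195306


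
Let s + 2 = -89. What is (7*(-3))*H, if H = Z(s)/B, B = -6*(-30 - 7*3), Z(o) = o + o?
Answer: 637/51 ≈ 12.490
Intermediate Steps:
s = -91 (s = -2 - 89 = -91)
Z(o) = 2*o
B = 306 (B = -6*(-30 - 21) = -6*(-51) = 306)
H = -91/153 (H = (2*(-91))/306 = -182*1/306 = -91/153 ≈ -0.59477)
(7*(-3))*H = (7*(-3))*(-91/153) = -21*(-91/153) = 637/51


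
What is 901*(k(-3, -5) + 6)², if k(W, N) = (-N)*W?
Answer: 72981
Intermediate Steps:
k(W, N) = -N*W
901*(k(-3, -5) + 6)² = 901*(-1*(-5)*(-3) + 6)² = 901*(-15 + 6)² = 901*(-9)² = 901*81 = 72981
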